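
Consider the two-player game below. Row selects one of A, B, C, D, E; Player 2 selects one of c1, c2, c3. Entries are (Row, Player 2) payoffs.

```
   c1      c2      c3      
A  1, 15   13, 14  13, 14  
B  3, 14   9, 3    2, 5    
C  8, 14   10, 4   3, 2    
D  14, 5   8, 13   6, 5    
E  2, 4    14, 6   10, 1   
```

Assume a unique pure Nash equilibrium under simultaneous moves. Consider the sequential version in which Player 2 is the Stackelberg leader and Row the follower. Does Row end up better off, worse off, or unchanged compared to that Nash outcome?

Row best-responds to each possible Player 2 move:
- c1 → Row plays D (best of 1, 3, 8, 14, 2); Player 2 gets 5.
- c2 → Row plays E (best of 13, 9, 10, 8, 14); Player 2 gets 6.
- c3 → Row plays A (best of 13, 2, 3, 6, 10); Player 2 gets 14.
Player 2's induced payoffs are 5, 6, 14, so Player 2 commits to c3. Subgame-perfect outcome: (A, c3) with payoffs (13, 14).
Now find the simultaneous Nash equilibrium.
Row's best replies: c1→D; c2→E; c3→A.
Player 2's best replies: A→c1; B→c1; C→c1; D→c2; E→c2.
The unique mutual best reply is (E, c2), giving (14, 6).
Row earns 13 sequentially versus 14 at the Nash outcome: worse off.

worse off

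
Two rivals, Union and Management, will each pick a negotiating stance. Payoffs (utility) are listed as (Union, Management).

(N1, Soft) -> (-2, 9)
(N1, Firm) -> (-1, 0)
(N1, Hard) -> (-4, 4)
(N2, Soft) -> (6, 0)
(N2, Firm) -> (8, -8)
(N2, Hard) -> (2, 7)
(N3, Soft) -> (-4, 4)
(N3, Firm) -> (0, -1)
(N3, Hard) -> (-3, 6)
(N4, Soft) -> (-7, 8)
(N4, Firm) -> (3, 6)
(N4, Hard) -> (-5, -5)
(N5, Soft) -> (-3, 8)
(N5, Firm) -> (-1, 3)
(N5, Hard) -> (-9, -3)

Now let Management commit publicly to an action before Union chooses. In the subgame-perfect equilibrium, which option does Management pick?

Solve by backward induction (Management leads).
- Soft → Union plays N2 (best of -2, 6, -4, -7, -3); Management gets 0.
- Firm → Union plays N2 (best of -1, 8, 0, 3, -1); Management gets -8.
- Hard → Union plays N2 (best of -4, 2, -3, -5, -9); Management gets 7.
Among 0, -8, 7, the best is 7 at Hard. Subgame-perfect outcome: (N2, Hard) with payoffs (2, 7).

Hard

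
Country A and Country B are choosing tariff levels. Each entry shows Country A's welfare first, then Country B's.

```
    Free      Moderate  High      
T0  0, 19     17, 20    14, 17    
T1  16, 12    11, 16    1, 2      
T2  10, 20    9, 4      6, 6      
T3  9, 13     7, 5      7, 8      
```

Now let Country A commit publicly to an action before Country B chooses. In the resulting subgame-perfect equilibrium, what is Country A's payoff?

Work backward from Country B's decision.
- T0: Country B compares 19, 20, 17 and picks Moderate; Country A would get 17.
- T1: Country B compares 12, 16, 2 and picks Moderate; Country A would get 11.
- T2: Country B compares 20, 4, 6 and picks Free; Country A would get 10.
- T3: Country B compares 13, 5, 8 and picks Free; Country A would get 9.
Country A's induced payoffs are 17, 11, 10, 9, so Country A commits to T0. Subgame-perfect outcome: (T0, Moderate) with payoffs (17, 20).

17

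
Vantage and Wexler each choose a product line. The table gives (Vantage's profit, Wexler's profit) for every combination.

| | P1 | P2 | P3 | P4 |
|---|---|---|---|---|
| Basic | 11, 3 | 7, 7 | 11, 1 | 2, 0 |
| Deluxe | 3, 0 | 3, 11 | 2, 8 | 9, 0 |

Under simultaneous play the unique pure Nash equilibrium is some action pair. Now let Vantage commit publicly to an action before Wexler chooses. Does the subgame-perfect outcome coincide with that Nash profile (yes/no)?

yes

Work backward from Wexler's decision.
- Basic: BR = P2, leader payoff 7.
- Deluxe: BR = P2, leader payoff 3.
Maximizing over 7, 3, Vantage chooses Basic. Subgame-perfect outcome: (Basic, P2) with payoffs (7, 7).
For the simultaneous game, intersect best replies.
Vantage's best replies: P1→Basic; P2→Basic; P3→Basic; P4→Deluxe.
Wexler's best replies: Basic→P2; Deluxe→P2.
Only (Basic, P2) has each player best-responding; Nash payoffs (7, 7).
Sequential outcome (Basic, P2) coincides with the Nash profile (Basic, P2).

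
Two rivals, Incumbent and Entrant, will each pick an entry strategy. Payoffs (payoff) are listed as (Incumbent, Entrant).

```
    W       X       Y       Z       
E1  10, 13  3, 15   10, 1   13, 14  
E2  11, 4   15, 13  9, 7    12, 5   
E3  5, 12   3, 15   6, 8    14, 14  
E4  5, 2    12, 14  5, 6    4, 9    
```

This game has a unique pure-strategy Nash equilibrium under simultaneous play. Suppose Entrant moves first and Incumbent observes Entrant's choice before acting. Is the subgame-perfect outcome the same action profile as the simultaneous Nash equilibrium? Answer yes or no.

no

Incumbent best-responds to each possible Entrant move:
- W → Incumbent plays E2 (best of 10, 11, 5, 5); Entrant gets 4.
- X → Incumbent plays E2 (best of 3, 15, 3, 12); Entrant gets 13.
- Y → Incumbent plays E1 (best of 10, 9, 6, 5); Entrant gets 1.
- Z → Incumbent plays E3 (best of 13, 12, 14, 4); Entrant gets 14.
Maximizing over 4, 13, 1, 14, Entrant chooses Z. Subgame-perfect outcome: (E3, Z) with payoffs (14, 14).
For the simultaneous game, intersect best replies.
Incumbent's best replies: W→E2; X→E2; Y→E1; Z→E3.
Entrant's best replies: E1→X; E2→X; E3→X; E4→X.
The unique mutual best reply is (E2, X), giving (15, 13).
Sequential outcome (E3, Z) differs from the Nash profile (E2, X).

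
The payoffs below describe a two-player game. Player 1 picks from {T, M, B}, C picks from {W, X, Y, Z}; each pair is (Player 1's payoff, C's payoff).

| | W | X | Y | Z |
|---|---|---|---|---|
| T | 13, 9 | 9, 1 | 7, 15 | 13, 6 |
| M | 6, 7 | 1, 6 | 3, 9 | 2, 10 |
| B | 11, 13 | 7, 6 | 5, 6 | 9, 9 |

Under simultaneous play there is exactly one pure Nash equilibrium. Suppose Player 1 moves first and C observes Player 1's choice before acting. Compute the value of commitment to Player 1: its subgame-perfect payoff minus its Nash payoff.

Solve by backward induction (Player 1 leads).
- T: C compares 9, 1, 15, 6 and picks Y; Player 1 would get 7.
- M: C compares 7, 6, 9, 10 and picks Z; Player 1 would get 2.
- B: C compares 13, 6, 6, 9 and picks W; Player 1 would get 11.
Maximizing over 7, 2, 11, Player 1 chooses B. Subgame-perfect outcome: (B, W) with payoffs (11, 13).
For the simultaneous game, intersect best replies.
Player 1's best replies: W→T; X→T; Y→T; Z→T.
C's best replies: T→Y; M→Z; B→W.
The unique mutual best reply is (T, Y), giving (7, 15).
Player 1's commitment gain: 11 − 7 = 4.

4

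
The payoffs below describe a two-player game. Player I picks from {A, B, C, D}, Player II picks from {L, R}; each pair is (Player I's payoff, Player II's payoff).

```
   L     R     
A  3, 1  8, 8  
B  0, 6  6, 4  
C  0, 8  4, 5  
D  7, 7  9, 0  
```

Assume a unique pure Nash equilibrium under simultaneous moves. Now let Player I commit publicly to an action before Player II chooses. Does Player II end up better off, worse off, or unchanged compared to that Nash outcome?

better off

Work backward from Player II's decision.
- A: Player II compares 1, 8 and picks R; Player I would get 8.
- B: Player II compares 6, 4 and picks L; Player I would get 0.
- C: Player II compares 8, 5 and picks L; Player I would get 0.
- D: Player II compares 7, 0 and picks L; Player I would get 7.
Maximizing over 8, 0, 0, 7, Player I chooses A. Subgame-perfect outcome: (A, R) with payoffs (8, 8).
Now find the simultaneous Nash equilibrium.
Player I's best replies: L→D; R→D.
Player II's best replies: A→R; B→L; C→L; D→L.
The unique mutual best reply is (D, L), giving (7, 7).
Player II earns 8 sequentially versus 7 at the Nash outcome: better off.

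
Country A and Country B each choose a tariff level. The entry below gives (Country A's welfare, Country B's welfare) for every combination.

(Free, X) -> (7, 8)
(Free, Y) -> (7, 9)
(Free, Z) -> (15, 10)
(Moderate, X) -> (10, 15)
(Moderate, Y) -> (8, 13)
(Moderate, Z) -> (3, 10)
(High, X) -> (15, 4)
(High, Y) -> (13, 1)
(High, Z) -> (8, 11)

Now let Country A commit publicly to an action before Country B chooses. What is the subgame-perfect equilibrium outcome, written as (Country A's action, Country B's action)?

(Free, Z)

Backward induction with Country A moving first.
- Free: Country B compares 8, 9, 10 and picks Z; Country A would get 15.
- Moderate: Country B compares 15, 13, 10 and picks X; Country A would get 10.
- High: Country B compares 4, 1, 11 and picks Z; Country A would get 8.
Among 15, 10, 8, the best is 15 at Free. Subgame-perfect outcome: (Free, Z) with payoffs (15, 10).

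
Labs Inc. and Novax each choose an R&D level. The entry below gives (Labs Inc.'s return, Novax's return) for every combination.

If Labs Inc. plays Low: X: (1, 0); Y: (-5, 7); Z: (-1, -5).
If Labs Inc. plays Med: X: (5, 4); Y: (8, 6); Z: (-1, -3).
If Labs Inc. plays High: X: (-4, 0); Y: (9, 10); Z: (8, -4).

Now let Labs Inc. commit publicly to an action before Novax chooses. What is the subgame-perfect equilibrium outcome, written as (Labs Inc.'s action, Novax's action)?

Solve by backward induction (Labs Inc. leads).
- Low: BR = Y, leader payoff -5.
- Med: BR = Y, leader payoff 8.
- High: BR = Y, leader payoff 9.
Labs Inc.'s induced payoffs are -5, 8, 9, so Labs Inc. commits to High. Subgame-perfect outcome: (High, Y) with payoffs (9, 10).

(High, Y)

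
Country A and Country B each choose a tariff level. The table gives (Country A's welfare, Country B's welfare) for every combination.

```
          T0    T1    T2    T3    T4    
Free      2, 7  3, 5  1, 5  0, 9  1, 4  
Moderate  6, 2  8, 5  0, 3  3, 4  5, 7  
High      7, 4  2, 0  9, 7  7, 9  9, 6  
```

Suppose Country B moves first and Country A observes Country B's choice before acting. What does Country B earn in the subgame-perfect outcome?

9

Country A best-responds to each possible Country B move:
- T0: BR = High, leader payoff 4.
- T1: BR = Moderate, leader payoff 5.
- T2: BR = High, leader payoff 7.
- T3: BR = High, leader payoff 9.
- T4: BR = High, leader payoff 6.
Among 4, 5, 7, 9, 6, the best is 9 at T3. Subgame-perfect outcome: (High, T3) with payoffs (7, 9).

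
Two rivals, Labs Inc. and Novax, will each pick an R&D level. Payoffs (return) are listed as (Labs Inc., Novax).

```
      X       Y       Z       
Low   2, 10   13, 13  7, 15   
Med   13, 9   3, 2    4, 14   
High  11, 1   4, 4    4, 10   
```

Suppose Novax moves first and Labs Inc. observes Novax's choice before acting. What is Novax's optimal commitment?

Work backward from Labs Inc.'s decision.
- X → Labs Inc. plays Med (best of 2, 13, 11); Novax gets 9.
- Y → Labs Inc. plays Low (best of 13, 3, 4); Novax gets 13.
- Z → Labs Inc. plays Low (best of 7, 4, 4); Novax gets 15.
Maximizing over 9, 13, 15, Novax chooses Z. Subgame-perfect outcome: (Low, Z) with payoffs (7, 15).

Z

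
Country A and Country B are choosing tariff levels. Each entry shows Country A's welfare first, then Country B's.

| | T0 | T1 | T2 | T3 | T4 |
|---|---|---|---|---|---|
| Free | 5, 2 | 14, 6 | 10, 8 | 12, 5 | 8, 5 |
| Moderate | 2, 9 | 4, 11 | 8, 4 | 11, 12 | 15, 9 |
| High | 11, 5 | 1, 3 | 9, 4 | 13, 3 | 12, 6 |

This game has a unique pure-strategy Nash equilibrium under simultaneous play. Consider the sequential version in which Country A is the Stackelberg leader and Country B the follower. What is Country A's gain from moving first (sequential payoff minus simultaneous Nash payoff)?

Country B best-responds to each possible Country A move:
- Free → Country B plays T2 (best of 2, 6, 8, 5, 5); Country A gets 10.
- Moderate → Country B plays T3 (best of 9, 11, 4, 12, 9); Country A gets 11.
- High → Country B plays T4 (best of 5, 3, 4, 3, 6); Country A gets 12.
Among 10, 11, 12, the best is 12 at High. Subgame-perfect outcome: (High, T4) with payoffs (12, 6).
For the simultaneous game, intersect best replies.
Country A's best replies: T0→High; T1→Free; T2→Free; T3→High; T4→Moderate.
Country B's best replies: Free→T2; Moderate→T3; High→T4.
Only (Free, T2) has each player best-responding; Nash payoffs (10, 8).
Country A's commitment gain: 12 − 10 = 2.

2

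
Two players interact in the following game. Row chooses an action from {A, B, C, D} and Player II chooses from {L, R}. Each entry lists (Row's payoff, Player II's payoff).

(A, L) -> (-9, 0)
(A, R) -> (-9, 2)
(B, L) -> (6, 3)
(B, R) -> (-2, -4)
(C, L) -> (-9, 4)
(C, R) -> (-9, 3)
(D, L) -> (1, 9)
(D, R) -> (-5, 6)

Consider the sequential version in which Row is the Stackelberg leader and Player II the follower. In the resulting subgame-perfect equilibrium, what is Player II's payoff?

3

Solve by backward induction (Row leads).
- A: Player II compares 0, 2 and picks R; Row would get -9.
- B: Player II compares 3, -4 and picks L; Row would get 6.
- C: Player II compares 4, 3 and picks L; Row would get -9.
- D: Player II compares 9, 6 and picks L; Row would get 1.
Maximizing over -9, 6, -9, 1, Row chooses B. Subgame-perfect outcome: (B, L) with payoffs (6, 3).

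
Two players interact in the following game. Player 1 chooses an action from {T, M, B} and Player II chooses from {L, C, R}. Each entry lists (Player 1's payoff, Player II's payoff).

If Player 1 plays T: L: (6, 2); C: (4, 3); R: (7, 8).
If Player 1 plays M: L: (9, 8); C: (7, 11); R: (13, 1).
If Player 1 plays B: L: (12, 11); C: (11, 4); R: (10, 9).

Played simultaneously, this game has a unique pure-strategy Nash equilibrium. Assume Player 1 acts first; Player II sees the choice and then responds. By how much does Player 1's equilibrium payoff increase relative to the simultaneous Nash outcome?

0

Backward induction with Player 1 moving first.
- T → Player II plays R (best of 2, 3, 8); Player 1 gets 7.
- M → Player II plays C (best of 8, 11, 1); Player 1 gets 7.
- B → Player II plays L (best of 11, 4, 9); Player 1 gets 12.
Maximizing over 7, 7, 12, Player 1 chooses B. Subgame-perfect outcome: (B, L) with payoffs (12, 11).
Now find the simultaneous Nash equilibrium.
Player 1's best replies: L→B; C→B; R→M.
Player II's best replies: T→R; M→C; B→L.
The unique mutual best reply is (B, L), giving (12, 11).
Player 1's commitment gain: 12 − 12 = 0.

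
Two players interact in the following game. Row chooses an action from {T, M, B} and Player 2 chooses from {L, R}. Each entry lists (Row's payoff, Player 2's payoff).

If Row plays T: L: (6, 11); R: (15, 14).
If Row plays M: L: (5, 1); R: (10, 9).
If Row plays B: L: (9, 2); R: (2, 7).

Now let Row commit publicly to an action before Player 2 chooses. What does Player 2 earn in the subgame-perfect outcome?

14

Work backward from Player 2's decision.
- T: Player 2 compares 11, 14 and picks R; Row would get 15.
- M: Player 2 compares 1, 9 and picks R; Row would get 10.
- B: Player 2 compares 2, 7 and picks R; Row would get 2.
Row's induced payoffs are 15, 10, 2, so Row commits to T. Subgame-perfect outcome: (T, R) with payoffs (15, 14).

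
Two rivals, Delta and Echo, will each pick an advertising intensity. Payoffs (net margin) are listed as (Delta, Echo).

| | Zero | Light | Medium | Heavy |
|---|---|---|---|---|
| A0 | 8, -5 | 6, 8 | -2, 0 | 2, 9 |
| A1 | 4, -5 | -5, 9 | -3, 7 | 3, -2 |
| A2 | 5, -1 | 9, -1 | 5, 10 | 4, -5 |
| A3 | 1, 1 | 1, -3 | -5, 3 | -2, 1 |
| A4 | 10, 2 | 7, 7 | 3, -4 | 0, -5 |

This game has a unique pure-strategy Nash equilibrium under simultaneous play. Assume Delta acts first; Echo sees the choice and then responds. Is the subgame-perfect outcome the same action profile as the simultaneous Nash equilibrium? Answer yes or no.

no

Backward induction with Delta moving first.
- A0: Echo compares -5, 8, 0, 9 and picks Heavy; Delta would get 2.
- A1: Echo compares -5, 9, 7, -2 and picks Light; Delta would get -5.
- A2: Echo compares -1, -1, 10, -5 and picks Medium; Delta would get 5.
- A3: Echo compares 1, -3, 3, 1 and picks Medium; Delta would get -5.
- A4: Echo compares 2, 7, -4, -5 and picks Light; Delta would get 7.
Maximizing over 2, -5, 5, -5, 7, Delta chooses A4. Subgame-perfect outcome: (A4, Light) with payoffs (7, 7).
Now find the simultaneous Nash equilibrium.
Delta's best replies: Zero→A4; Light→A2; Medium→A2; Heavy→A2.
Echo's best replies: A0→Heavy; A1→Light; A2→Medium; A3→Medium; A4→Light.
Only (A2, Medium) has each player best-responding; Nash payoffs (5, 10).
Sequential outcome (A4, Light) differs from the Nash profile (A2, Medium).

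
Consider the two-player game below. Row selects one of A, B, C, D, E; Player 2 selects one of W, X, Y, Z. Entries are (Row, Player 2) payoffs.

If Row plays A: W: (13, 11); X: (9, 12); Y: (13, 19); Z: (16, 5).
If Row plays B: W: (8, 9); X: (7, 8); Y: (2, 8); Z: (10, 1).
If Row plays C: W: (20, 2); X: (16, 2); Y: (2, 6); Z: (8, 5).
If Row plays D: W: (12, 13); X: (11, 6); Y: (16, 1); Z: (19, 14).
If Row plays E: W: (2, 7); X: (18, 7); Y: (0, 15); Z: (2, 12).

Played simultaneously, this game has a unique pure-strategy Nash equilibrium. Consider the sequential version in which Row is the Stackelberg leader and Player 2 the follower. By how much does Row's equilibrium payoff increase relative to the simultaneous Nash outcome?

Work backward from Player 2's decision.
- A: BR = Y, leader payoff 13.
- B: BR = W, leader payoff 8.
- C: BR = Y, leader payoff 2.
- D: BR = Z, leader payoff 19.
- E: BR = Y, leader payoff 0.
Maximizing over 13, 8, 2, 19, 0, Row chooses D. Subgame-perfect outcome: (D, Z) with payoffs (19, 14).
Under simultaneous play:
Row's best replies: W→C; X→E; Y→D; Z→D.
Player 2's best replies: A→Y; B→W; C→Y; D→Z; E→Y.
The unique mutual best reply is (D, Z), giving (19, 14).
Row's commitment gain: 19 − 19 = 0.

0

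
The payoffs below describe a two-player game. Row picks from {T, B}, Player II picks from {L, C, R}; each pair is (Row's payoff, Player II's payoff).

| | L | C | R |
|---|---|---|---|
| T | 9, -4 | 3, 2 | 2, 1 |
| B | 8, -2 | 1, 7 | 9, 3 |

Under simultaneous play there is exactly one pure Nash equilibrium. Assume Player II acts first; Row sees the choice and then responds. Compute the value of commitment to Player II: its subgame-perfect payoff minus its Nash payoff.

Solve by backward induction (Player II leads).
- L → Row plays T (best of 9, 8); Player II gets -4.
- C → Row plays T (best of 3, 1); Player II gets 2.
- R → Row plays B (best of 2, 9); Player II gets 3.
Maximizing over -4, 2, 3, Player II chooses R. Subgame-perfect outcome: (B, R) with payoffs (9, 3).
Under simultaneous play:
Row's best replies: L→T; C→T; R→B.
Player II's best replies: T→C; B→C.
Only (T, C) has each player best-responding; Nash payoffs (3, 2).
Player II's commitment gain: 3 − 2 = 1.

1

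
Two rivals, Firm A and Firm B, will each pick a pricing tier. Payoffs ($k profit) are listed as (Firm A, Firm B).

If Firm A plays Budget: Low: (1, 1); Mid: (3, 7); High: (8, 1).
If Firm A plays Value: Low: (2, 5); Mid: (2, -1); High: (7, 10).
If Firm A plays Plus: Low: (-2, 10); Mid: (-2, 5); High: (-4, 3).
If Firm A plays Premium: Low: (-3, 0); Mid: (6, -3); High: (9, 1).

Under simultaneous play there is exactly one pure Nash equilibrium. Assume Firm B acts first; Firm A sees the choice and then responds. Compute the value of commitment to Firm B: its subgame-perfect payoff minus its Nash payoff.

Backward induction with Firm B moving first.
- Low: Firm A compares 1, 2, -2, -3 and picks Value; Firm B would get 5.
- Mid: Firm A compares 3, 2, -2, 6 and picks Premium; Firm B would get -3.
- High: Firm A compares 8, 7, -4, 9 and picks Premium; Firm B would get 1.
Firm B's induced payoffs are 5, -3, 1, so Firm B commits to Low. Subgame-perfect outcome: (Value, Low) with payoffs (2, 5).
For the simultaneous game, intersect best replies.
Firm A's best replies: Low→Value; Mid→Premium; High→Premium.
Firm B's best replies: Budget→Mid; Value→High; Plus→Low; Premium→High.
Only (Premium, High) has each player best-responding; Nash payoffs (9, 1).
Firm B's commitment gain: 5 − 1 = 4.

4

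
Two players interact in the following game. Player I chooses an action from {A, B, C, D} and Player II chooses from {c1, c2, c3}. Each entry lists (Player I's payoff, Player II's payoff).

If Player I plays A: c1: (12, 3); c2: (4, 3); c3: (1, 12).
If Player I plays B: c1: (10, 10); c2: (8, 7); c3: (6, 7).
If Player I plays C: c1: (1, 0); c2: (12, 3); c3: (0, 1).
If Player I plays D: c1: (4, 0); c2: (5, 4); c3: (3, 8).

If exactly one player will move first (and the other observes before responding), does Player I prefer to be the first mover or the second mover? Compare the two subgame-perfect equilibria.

first

If Player I leads: Player II's best replies are A→c3, B→c1, C→c2, D→c3; Player I's induced payoffs 1, 10, 12, 3; outcome (C, c2), payoffs (12, 3).
If Player II leads: Player I's best replies are c1→A, c2→C, c3→B; Player II's induced payoffs 3, 3, 7; outcome (B, c3), payoffs (6, 7).
Player I gets 12 moving first and 6 moving second, so Player I prefers to move first.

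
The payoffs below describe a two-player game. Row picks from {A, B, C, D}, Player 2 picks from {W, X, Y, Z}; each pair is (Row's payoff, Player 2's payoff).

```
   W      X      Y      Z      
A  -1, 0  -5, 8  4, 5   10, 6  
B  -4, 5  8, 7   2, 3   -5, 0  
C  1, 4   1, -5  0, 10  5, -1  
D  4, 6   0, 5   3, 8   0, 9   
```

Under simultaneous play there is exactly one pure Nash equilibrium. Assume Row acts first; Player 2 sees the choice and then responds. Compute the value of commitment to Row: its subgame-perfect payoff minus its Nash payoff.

0

Work backward from Player 2's decision.
- A → Player 2 plays X (best of 0, 8, 5, 6); Row gets -5.
- B → Player 2 plays X (best of 5, 7, 3, 0); Row gets 8.
- C → Player 2 plays Y (best of 4, -5, 10, -1); Row gets 0.
- D → Player 2 plays Z (best of 6, 5, 8, 9); Row gets 0.
Maximizing over -5, 8, 0, 0, Row chooses B. Subgame-perfect outcome: (B, X) with payoffs (8, 7).
Now find the simultaneous Nash equilibrium.
Row's best replies: W→D; X→B; Y→A; Z→A.
Player 2's best replies: A→X; B→X; C→Y; D→Z.
Only (B, X) has each player best-responding; Nash payoffs (8, 7).
Row's commitment gain: 8 − 8 = 0.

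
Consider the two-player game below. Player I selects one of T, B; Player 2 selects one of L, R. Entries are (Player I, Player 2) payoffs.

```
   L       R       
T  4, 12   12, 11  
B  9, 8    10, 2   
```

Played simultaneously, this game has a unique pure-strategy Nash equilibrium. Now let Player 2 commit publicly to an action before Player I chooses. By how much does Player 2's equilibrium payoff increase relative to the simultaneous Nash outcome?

Solve by backward induction (Player 2 leads).
- L: BR = B, leader payoff 8.
- R: BR = T, leader payoff 11.
Among 8, 11, the best is 11 at R. Subgame-perfect outcome: (T, R) with payoffs (12, 11).
For the simultaneous game, intersect best replies.
Player I's best replies: L→B; R→T.
Player 2's best replies: T→L; B→L.
Only (B, L) has each player best-responding; Nash payoffs (9, 8).
Player 2's commitment gain: 11 − 8 = 3.

3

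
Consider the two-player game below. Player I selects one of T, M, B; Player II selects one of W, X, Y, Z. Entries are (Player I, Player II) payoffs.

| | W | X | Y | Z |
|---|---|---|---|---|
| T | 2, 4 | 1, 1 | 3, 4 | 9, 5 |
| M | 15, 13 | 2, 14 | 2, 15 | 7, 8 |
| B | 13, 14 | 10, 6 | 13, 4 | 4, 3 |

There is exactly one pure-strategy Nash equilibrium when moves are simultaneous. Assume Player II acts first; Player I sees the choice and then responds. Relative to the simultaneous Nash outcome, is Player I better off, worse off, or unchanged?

Backward induction with Player II moving first.
- W: BR = M, leader payoff 13.
- X: BR = B, leader payoff 6.
- Y: BR = B, leader payoff 4.
- Z: BR = T, leader payoff 5.
Player II's induced payoffs are 13, 6, 4, 5, so Player II commits to W. Subgame-perfect outcome: (M, W) with payoffs (15, 13).
For the simultaneous game, intersect best replies.
Player I's best replies: W→M; X→B; Y→B; Z→T.
Player II's best replies: T→Z; M→Y; B→W.
The unique mutual best reply is (T, Z), giving (9, 5).
Player I earns 15 sequentially versus 9 at the Nash outcome: better off.

better off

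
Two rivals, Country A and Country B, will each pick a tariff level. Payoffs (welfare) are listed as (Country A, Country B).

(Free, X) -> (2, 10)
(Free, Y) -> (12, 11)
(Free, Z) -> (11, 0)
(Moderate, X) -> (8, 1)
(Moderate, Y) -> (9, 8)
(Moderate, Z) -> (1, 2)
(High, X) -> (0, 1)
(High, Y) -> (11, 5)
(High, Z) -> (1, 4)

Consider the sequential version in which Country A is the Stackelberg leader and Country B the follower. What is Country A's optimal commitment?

Free

Backward induction with Country A moving first.
- Free → Country B plays Y (best of 10, 11, 0); Country A gets 12.
- Moderate → Country B plays Y (best of 1, 8, 2); Country A gets 9.
- High → Country B plays Y (best of 1, 5, 4); Country A gets 11.
Country A's induced payoffs are 12, 9, 11, so Country A commits to Free. Subgame-perfect outcome: (Free, Y) with payoffs (12, 11).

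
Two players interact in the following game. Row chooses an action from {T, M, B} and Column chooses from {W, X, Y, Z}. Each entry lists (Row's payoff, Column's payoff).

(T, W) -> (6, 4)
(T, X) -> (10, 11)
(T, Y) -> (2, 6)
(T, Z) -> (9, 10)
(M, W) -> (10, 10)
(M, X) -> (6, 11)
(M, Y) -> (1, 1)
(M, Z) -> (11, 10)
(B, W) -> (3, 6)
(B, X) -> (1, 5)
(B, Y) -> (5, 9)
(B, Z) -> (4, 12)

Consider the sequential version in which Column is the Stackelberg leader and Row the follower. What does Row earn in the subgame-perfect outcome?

10

Work backward from Row's decision.
- W: BR = M, leader payoff 10.
- X: BR = T, leader payoff 11.
- Y: BR = B, leader payoff 9.
- Z: BR = M, leader payoff 10.
Maximizing over 10, 11, 9, 10, Column chooses X. Subgame-perfect outcome: (T, X) with payoffs (10, 11).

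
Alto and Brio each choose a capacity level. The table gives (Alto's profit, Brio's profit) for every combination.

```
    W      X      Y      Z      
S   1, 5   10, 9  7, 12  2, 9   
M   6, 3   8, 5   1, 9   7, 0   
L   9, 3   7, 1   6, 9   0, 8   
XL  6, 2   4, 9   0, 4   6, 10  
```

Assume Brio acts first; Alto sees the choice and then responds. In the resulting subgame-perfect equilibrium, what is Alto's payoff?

7

Alto best-responds to each possible Brio move:
- W → Alto plays L (best of 1, 6, 9, 6); Brio gets 3.
- X → Alto plays S (best of 10, 8, 7, 4); Brio gets 9.
- Y → Alto plays S (best of 7, 1, 6, 0); Brio gets 12.
- Z → Alto plays M (best of 2, 7, 0, 6); Brio gets 0.
Maximizing over 3, 9, 12, 0, Brio chooses Y. Subgame-perfect outcome: (S, Y) with payoffs (7, 12).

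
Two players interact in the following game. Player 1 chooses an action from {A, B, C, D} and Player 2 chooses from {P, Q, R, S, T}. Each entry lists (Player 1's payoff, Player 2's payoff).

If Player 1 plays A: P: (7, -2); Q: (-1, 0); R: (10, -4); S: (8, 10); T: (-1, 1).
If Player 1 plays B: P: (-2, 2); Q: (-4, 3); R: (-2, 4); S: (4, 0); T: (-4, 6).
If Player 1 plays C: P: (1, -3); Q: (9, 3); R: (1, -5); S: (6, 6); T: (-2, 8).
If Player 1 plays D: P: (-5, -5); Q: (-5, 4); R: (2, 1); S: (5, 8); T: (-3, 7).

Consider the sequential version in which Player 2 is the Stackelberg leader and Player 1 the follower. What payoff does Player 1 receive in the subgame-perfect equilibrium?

Backward induction with Player 2 moving first.
- P: Player 1 compares 7, -2, 1, -5 and picks A; Player 2 would get -2.
- Q: Player 1 compares -1, -4, 9, -5 and picks C; Player 2 would get 3.
- R: Player 1 compares 10, -2, 1, 2 and picks A; Player 2 would get -4.
- S: Player 1 compares 8, 4, 6, 5 and picks A; Player 2 would get 10.
- T: Player 1 compares -1, -4, -2, -3 and picks A; Player 2 would get 1.
Player 2's induced payoffs are -2, 3, -4, 10, 1, so Player 2 commits to S. Subgame-perfect outcome: (A, S) with payoffs (8, 10).

8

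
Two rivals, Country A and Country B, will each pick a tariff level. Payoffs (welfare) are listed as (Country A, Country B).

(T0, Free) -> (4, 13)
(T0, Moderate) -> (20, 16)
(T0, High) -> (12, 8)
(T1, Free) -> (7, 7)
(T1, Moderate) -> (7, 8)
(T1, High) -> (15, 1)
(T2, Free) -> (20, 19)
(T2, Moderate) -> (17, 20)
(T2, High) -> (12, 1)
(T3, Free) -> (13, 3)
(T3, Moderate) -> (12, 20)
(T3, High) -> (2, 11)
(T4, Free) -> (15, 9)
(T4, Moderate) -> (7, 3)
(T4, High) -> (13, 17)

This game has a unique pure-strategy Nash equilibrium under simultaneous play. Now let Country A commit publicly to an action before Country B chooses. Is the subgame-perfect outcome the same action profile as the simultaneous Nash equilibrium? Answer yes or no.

yes

Solve by backward induction (Country A leads).
- T0 → Country B plays Moderate (best of 13, 16, 8); Country A gets 20.
- T1 → Country B plays Moderate (best of 7, 8, 1); Country A gets 7.
- T2 → Country B plays Moderate (best of 19, 20, 1); Country A gets 17.
- T3 → Country B plays Moderate (best of 3, 20, 11); Country A gets 12.
- T4 → Country B plays High (best of 9, 3, 17); Country A gets 13.
Maximizing over 20, 7, 17, 12, 13, Country A chooses T0. Subgame-perfect outcome: (T0, Moderate) with payoffs (20, 16).
For the simultaneous game, intersect best replies.
Country A's best replies: Free→T2; Moderate→T0; High→T1.
Country B's best replies: T0→Moderate; T1→Moderate; T2→Moderate; T3→Moderate; T4→High.
The unique mutual best reply is (T0, Moderate), giving (20, 16).
Sequential outcome (T0, Moderate) coincides with the Nash profile (T0, Moderate).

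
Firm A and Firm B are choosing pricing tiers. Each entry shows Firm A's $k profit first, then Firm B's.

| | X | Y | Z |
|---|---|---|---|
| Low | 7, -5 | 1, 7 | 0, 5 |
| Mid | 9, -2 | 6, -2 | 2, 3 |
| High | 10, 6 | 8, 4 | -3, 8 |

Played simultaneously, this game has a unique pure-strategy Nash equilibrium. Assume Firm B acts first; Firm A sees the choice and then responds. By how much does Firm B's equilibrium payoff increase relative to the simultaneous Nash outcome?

Firm A best-responds to each possible Firm B move:
- X: Firm A compares 7, 9, 10 and picks High; Firm B would get 6.
- Y: Firm A compares 1, 6, 8 and picks High; Firm B would get 4.
- Z: Firm A compares 0, 2, -3 and picks Mid; Firm B would get 3.
Maximizing over 6, 4, 3, Firm B chooses X. Subgame-perfect outcome: (High, X) with payoffs (10, 6).
Under simultaneous play:
Firm A's best replies: X→High; Y→High; Z→Mid.
Firm B's best replies: Low→Y; Mid→Z; High→Z.
Only (Mid, Z) has each player best-responding; Nash payoffs (2, 3).
Firm B's commitment gain: 6 − 3 = 3.

3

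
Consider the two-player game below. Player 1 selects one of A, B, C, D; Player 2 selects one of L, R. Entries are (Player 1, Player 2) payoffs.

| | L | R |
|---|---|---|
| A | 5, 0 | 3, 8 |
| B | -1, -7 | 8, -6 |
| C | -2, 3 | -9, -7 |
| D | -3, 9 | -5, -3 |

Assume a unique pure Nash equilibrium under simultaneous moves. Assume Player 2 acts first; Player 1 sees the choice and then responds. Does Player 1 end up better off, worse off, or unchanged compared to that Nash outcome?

worse off

Player 1 best-responds to each possible Player 2 move:
- L: Player 1 compares 5, -1, -2, -3 and picks A; Player 2 would get 0.
- R: Player 1 compares 3, 8, -9, -5 and picks B; Player 2 would get -6.
Among 0, -6, the best is 0 at L. Subgame-perfect outcome: (A, L) with payoffs (5, 0).
For the simultaneous game, intersect best replies.
Player 1's best replies: L→A; R→B.
Player 2's best replies: A→R; B→R; C→L; D→L.
The unique mutual best reply is (B, R), giving (8, -6).
Player 1 earns 5 sequentially versus 8 at the Nash outcome: worse off.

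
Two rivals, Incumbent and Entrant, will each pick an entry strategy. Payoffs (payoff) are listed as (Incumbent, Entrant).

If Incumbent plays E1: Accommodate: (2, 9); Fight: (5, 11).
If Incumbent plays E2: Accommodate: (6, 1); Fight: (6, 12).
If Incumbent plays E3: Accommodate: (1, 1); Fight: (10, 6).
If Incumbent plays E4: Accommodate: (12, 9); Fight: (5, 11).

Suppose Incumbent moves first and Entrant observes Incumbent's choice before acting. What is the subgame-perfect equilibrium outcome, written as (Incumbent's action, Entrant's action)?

(E3, Fight)

Entrant best-responds to each possible Incumbent move:
- E1: BR = Fight, leader payoff 5.
- E2: BR = Fight, leader payoff 6.
- E3: BR = Fight, leader payoff 10.
- E4: BR = Fight, leader payoff 5.
Incumbent's induced payoffs are 5, 6, 10, 5, so Incumbent commits to E3. Subgame-perfect outcome: (E3, Fight) with payoffs (10, 6).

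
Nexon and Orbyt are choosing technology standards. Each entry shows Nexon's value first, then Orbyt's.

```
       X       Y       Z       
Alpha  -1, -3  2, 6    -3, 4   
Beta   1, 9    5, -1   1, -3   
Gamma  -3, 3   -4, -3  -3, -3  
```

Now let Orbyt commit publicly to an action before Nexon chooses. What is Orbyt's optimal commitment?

Nexon best-responds to each possible Orbyt move:
- X: Nexon compares -1, 1, -3 and picks Beta; Orbyt would get 9.
- Y: Nexon compares 2, 5, -4 and picks Beta; Orbyt would get -1.
- Z: Nexon compares -3, 1, -3 and picks Beta; Orbyt would get -3.
Maximizing over 9, -1, -3, Orbyt chooses X. Subgame-perfect outcome: (Beta, X) with payoffs (1, 9).

X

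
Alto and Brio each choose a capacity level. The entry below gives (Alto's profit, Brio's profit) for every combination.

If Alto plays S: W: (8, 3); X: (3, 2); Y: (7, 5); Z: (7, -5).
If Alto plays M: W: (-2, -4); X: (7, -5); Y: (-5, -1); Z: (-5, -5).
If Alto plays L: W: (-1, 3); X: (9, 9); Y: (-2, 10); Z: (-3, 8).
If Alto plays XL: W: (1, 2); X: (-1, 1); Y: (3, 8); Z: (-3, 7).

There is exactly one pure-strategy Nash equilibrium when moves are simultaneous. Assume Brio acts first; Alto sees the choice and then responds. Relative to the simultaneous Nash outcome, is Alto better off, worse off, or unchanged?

better off

Alto best-responds to each possible Brio move:
- W → Alto plays S (best of 8, -2, -1, 1); Brio gets 3.
- X → Alto plays L (best of 3, 7, 9, -1); Brio gets 9.
- Y → Alto plays S (best of 7, -5, -2, 3); Brio gets 5.
- Z → Alto plays S (best of 7, -5, -3, -3); Brio gets -5.
Brio's induced payoffs are 3, 9, 5, -5, so Brio commits to X. Subgame-perfect outcome: (L, X) with payoffs (9, 9).
Now find the simultaneous Nash equilibrium.
Alto's best replies: W→S; X→L; Y→S; Z→S.
Brio's best replies: S→Y; M→Y; L→Y; XL→Y.
The unique mutual best reply is (S, Y), giving (7, 5).
Alto earns 9 sequentially versus 7 at the Nash outcome: better off.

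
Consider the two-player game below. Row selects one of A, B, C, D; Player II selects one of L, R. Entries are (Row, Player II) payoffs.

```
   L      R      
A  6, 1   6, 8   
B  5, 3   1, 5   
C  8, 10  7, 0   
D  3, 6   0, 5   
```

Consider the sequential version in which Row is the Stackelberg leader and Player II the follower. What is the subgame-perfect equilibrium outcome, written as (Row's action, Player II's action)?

Solve by backward induction (Row leads).
- A: Player II compares 1, 8 and picks R; Row would get 6.
- B: Player II compares 3, 5 and picks R; Row would get 1.
- C: Player II compares 10, 0 and picks L; Row would get 8.
- D: Player II compares 6, 5 and picks L; Row would get 3.
Row's induced payoffs are 6, 1, 8, 3, so Row commits to C. Subgame-perfect outcome: (C, L) with payoffs (8, 10).

(C, L)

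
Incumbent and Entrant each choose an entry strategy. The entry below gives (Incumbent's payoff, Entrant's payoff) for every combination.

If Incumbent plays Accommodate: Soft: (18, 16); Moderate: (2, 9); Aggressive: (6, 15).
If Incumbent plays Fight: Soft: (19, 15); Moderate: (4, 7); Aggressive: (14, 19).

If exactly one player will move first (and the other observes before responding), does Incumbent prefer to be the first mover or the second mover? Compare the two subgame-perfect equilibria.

first

If Incumbent leads: Entrant's best replies are Accommodate→Soft, Fight→Aggressive; Incumbent's induced payoffs 18, 14; outcome (Accommodate, Soft), payoffs (18, 16).
If Entrant leads: Incumbent's best replies are Soft→Fight, Moderate→Fight, Aggressive→Fight; Entrant's induced payoffs 15, 7, 19; outcome (Fight, Aggressive), payoffs (14, 19).
Incumbent gets 18 moving first and 14 moving second, so Incumbent prefers to move first.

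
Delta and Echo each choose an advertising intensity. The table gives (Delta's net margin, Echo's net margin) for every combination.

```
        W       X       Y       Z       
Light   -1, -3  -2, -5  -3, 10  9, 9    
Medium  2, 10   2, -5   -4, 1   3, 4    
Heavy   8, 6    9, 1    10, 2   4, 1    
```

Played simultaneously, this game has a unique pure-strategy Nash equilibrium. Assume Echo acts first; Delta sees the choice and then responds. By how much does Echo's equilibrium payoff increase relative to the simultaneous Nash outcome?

3

Work backward from Delta's decision.
- W → Delta plays Heavy (best of -1, 2, 8); Echo gets 6.
- X → Delta plays Heavy (best of -2, 2, 9); Echo gets 1.
- Y → Delta plays Heavy (best of -3, -4, 10); Echo gets 2.
- Z → Delta plays Light (best of 9, 3, 4); Echo gets 9.
Maximizing over 6, 1, 2, 9, Echo chooses Z. Subgame-perfect outcome: (Light, Z) with payoffs (9, 9).
Under simultaneous play:
Delta's best replies: W→Heavy; X→Heavy; Y→Heavy; Z→Light.
Echo's best replies: Light→Y; Medium→W; Heavy→W.
The unique mutual best reply is (Heavy, W), giving (8, 6).
Echo's commitment gain: 9 − 6 = 3.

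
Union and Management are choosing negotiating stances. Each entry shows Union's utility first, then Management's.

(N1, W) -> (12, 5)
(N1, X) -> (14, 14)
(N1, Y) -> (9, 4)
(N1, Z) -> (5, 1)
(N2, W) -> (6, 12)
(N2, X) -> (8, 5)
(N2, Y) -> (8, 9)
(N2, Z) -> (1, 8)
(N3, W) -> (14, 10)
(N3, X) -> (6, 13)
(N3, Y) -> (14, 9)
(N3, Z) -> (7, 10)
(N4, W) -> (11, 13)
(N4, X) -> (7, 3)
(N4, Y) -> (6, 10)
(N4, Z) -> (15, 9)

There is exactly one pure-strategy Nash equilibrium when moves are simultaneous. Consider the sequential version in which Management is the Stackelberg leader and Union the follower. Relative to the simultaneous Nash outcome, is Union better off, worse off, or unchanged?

Backward induction with Management moving first.
- W: BR = N3, leader payoff 10.
- X: BR = N1, leader payoff 14.
- Y: BR = N3, leader payoff 9.
- Z: BR = N4, leader payoff 9.
Maximizing over 10, 14, 9, 9, Management chooses X. Subgame-perfect outcome: (N1, X) with payoffs (14, 14).
Now find the simultaneous Nash equilibrium.
Union's best replies: W→N3; X→N1; Y→N3; Z→N4.
Management's best replies: N1→X; N2→W; N3→X; N4→W.
Only (N1, X) has each player best-responding; Nash payoffs (14, 14).
Union earns 14 sequentially versus 14 at the Nash outcome: unchanged.

unchanged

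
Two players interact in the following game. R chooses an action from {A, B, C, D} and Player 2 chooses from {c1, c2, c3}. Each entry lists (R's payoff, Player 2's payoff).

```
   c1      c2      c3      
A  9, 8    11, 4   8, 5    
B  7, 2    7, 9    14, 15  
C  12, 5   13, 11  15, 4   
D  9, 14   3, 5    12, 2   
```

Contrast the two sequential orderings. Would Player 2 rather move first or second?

If R leads: Player 2's best replies are A→c1, B→c3, C→c2, D→c1; R's induced payoffs 9, 14, 13, 9; outcome (B, c3), payoffs (14, 15).
If Player 2 leads: R's best replies are c1→C, c2→C, c3→C; Player 2's induced payoffs 5, 11, 4; outcome (C, c2), payoffs (13, 11).
Player 2 gets 11 moving first and 15 moving second, so Player 2 prefers to move second.

second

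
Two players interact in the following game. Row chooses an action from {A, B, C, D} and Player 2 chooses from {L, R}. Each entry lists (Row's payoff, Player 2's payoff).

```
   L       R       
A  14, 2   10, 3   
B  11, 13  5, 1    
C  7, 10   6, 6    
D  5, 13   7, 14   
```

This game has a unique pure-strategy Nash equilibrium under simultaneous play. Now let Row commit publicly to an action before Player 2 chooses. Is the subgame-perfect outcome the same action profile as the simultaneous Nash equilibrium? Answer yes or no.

Work backward from Player 2's decision.
- A → Player 2 plays R (best of 2, 3); Row gets 10.
- B → Player 2 plays L (best of 13, 1); Row gets 11.
- C → Player 2 plays L (best of 10, 6); Row gets 7.
- D → Player 2 plays R (best of 13, 14); Row gets 7.
Among 10, 11, 7, 7, the best is 11 at B. Subgame-perfect outcome: (B, L) with payoffs (11, 13).
Under simultaneous play:
Row's best replies: L→A; R→A.
Player 2's best replies: A→R; B→L; C→L; D→R.
Only (A, R) has each player best-responding; Nash payoffs (10, 3).
Sequential outcome (B, L) differs from the Nash profile (A, R).

no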